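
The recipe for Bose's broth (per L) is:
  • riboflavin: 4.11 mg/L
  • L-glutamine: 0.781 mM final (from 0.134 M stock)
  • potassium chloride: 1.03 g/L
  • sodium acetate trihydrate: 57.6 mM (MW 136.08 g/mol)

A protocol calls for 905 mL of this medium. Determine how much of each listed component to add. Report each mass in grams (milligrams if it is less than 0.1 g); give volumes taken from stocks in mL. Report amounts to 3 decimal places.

riboflavin 3.720 mg; L-glutamine 5.275 mL; potassium chloride 0.932 g; sodium acetate trihydrate 7.094 g

Working volume: 905 mL = 0.905 L.
riboflavin: 4.11 mg/L × 0.905 L = 3.720 mg
L-glutamine: dilute stock: 0.781 mM × 905 mL ÷ 134 mM = 5.275 mL
potassium chloride: 1.03 g/L × 0.905 L = 0.932 g
sodium acetate trihydrate: 57.6 mmol/L × 136.08 g/mol × 0.905 L ÷ 1000 = 7.094 g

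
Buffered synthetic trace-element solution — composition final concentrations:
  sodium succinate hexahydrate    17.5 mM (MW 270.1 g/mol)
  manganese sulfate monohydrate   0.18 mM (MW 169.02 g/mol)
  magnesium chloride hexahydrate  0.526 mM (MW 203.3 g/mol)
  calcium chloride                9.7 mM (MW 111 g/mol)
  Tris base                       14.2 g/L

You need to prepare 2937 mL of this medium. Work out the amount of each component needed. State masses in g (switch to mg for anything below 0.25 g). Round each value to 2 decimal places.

sodium succinate hexahydrate 13.88 g; manganese sulfate monohydrate 89.35 mg; magnesium chloride hexahydrate 0.31 g; calcium chloride 3.16 g; Tris base 41.71 g

Target volume = 2937 mL = 2.937 L.
sodium succinate hexahydrate: 17.5 mmol/L × 270.1 g/mol × 2.937 L ÷ 1000 = 13.88 g
manganese sulfate monohydrate: 0.18 mmol/L × 169.02 mg/mmol × 2.937 L = 89.35 mg
magnesium chloride hexahydrate: 0.526 mmol/L × 203.3 g/mol × 2.937 L ÷ 1000 = 0.31 g
calcium chloride: 9.7 mmol/L × 111 g/mol × 2.937 L ÷ 1000 = 3.16 g
Tris base: 14.2 g/L × 2.937 L = 41.71 g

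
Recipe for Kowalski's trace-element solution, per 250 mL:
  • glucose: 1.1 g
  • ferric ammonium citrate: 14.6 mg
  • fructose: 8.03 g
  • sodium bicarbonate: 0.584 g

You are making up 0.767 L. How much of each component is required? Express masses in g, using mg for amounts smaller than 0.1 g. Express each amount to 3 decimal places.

Ratio of target to recipe volume: 767 / 250 = 3.068.
glucose: 1.1 g × (767 mL / 250 mL) = 3.375 g
ferric ammonium citrate: 14.6 mg × (767 mL / 250 mL) = 44.793 mg
fructose: 8.03 g × (767 mL / 250 mL) = 24.636 g
sodium bicarbonate: 0.584 g × (767 mL / 250 mL) = 1.792 g

glucose 3.375 g; ferric ammonium citrate 44.793 mg; fructose 24.636 g; sodium bicarbonate 1.792 g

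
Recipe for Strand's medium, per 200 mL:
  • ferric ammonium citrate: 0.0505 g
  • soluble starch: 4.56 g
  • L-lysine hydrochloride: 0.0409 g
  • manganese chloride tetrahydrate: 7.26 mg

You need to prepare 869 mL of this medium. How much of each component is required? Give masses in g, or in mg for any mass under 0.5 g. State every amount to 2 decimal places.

Scale factor = 869 mL / 200 mL = 4.345.
ferric ammonium citrate: 0.0505 g × (869 mL / 200 mL) = 0.219422 g = 219.42 mg
soluble starch: 4.56 g × (869 mL / 200 mL) = 19.81 g
L-lysine hydrochloride: 0.0409 g × (869 mL / 200 mL) = 0.17771 g = 177.71 mg
manganese chloride tetrahydrate: 7.26 mg × (869 mL / 200 mL) = 31.54 mg

ferric ammonium citrate 219.42 mg; soluble starch 19.81 g; L-lysine hydrochloride 177.71 mg; manganese chloride tetrahydrate 31.54 mg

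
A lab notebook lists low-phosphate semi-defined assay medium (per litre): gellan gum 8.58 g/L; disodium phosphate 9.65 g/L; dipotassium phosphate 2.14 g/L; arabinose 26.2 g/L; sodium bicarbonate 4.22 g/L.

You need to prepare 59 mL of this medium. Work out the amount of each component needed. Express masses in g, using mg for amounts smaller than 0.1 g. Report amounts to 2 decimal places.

Target volume = 59 mL = 0.059 L.
gellan gum: 8.58 g/L × 0.059 L = 0.51 g
disodium phosphate: 9.65 g/L × 0.059 L = 0.57 g
dipotassium phosphate: 2.14 g/L × 0.059 L = 0.13 g
arabinose: 26.2 g/L × 0.059 L = 1.55 g
sodium bicarbonate: 4.22 g/L × 0.059 L = 0.25 g

gellan gum 0.51 g; disodium phosphate 0.57 g; dipotassium phosphate 0.13 g; arabinose 1.55 g; sodium bicarbonate 0.25 g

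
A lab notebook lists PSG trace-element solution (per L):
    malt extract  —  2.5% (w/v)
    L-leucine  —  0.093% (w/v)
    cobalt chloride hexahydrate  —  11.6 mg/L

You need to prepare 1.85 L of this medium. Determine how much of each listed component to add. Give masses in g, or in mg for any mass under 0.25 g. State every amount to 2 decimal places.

malt extract 46.25 g; L-leucine 1.72 g; cobalt chloride hexahydrate 21.46 mg

Working volume: 1.85 L.
malt extract: 2.5 g per 100 mL × 1850 mL ÷ 100 = 46.25 g
L-leucine: 0.093 g per 100 mL × 1850 mL ÷ 100 = 1.72 g
cobalt chloride hexahydrate: 11.6 mg/L × 1.85 L = 21.46 mg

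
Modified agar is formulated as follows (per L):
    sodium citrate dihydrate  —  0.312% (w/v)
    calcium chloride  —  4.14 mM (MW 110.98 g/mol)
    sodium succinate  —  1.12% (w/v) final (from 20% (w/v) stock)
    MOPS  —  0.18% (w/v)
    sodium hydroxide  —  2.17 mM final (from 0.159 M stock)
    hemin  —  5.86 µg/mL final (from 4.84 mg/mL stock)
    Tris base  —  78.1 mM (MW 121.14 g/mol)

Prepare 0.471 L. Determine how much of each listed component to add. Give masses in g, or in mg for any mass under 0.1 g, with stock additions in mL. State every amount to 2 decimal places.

sodium citrate dihydrate 1.47 g; calcium chloride 0.22 g; sodium succinate 26.38 mL; MOPS 0.85 g; sodium hydroxide 6.43 mL; hemin 0.57 mL; Tris base 4.46 g

Working volume: 0.471 L.
sodium citrate dihydrate: 0.312 g per 100 mL × 471 mL ÷ 100 = 1.47 g
calcium chloride: 4.14 mmol/L × 110.98 g/mol × 0.471 L ÷ 1000 = 0.22 g
sodium succinate: C1V1 = C2V2 → 1.12% ÷ 20% × 471 mL = 26.38 mL
MOPS: 0.18 g per 100 mL × 471 mL ÷ 100 = 0.85 g
sodium hydroxide: V = C2·V2/C1 = 2.17 mM × 471 mL ÷ 159 mM = 6.43 mL
hemin: C1V1 = C2V2 → 5.86 µg/mL × 471 mL ÷ 4840 µg/mL = 0.57 mL
Tris base: 78.1 mmol/L × 121.14 g/mol × 0.471 L ÷ 1000 = 4.46 g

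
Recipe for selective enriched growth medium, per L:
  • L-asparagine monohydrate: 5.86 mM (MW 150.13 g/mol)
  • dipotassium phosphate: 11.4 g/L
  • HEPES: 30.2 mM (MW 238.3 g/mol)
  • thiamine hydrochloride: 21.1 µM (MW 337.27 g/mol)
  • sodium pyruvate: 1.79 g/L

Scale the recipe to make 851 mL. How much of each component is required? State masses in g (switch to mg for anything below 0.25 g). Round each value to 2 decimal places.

Scale factor relative to 1 L: 0.851.
L-asparagine monohydrate: 5.86 mmol/L × 150.13 g/mol × 0.851 L ÷ 1000 = 0.75 g
dipotassium phosphate: 11.4 g/L × 0.851 L = 9.70 g
HEPES: 30.2 mmol/L × 238.3 g/mol × 0.851 L ÷ 1000 = 6.12 g
thiamine hydrochloride: 21.1 µmol/L × 337.27 g/mol × 0.851 L ÷ 1000 = 6.06 mg
sodium pyruvate: 1.79 g/L × 0.851 L = 1.52 g

L-asparagine monohydrate 0.75 g; dipotassium phosphate 9.70 g; HEPES 6.12 g; thiamine hydrochloride 6.06 mg; sodium pyruvate 1.52 g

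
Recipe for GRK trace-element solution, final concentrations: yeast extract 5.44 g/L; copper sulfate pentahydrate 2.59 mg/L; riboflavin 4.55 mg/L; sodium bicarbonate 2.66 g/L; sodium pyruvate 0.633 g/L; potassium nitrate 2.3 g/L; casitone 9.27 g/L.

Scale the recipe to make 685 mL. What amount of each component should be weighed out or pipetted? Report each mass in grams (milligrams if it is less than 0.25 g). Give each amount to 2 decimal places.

Working volume: 685 mL = 0.685 L.
yeast extract: 5.44 g/L × 0.685 L = 3.73 g
copper sulfate pentahydrate: 2.59 mg/L × 0.685 L = 1.77 mg
riboflavin: 4.55 mg/L × 0.685 L = 3.12 mg
sodium bicarbonate: 2.66 g/L × 0.685 L = 1.82 g
sodium pyruvate: 0.633 g/L × 0.685 L = 0.43 g
potassium nitrate: 2.3 g/L × 0.685 L = 1.58 g
casitone: 9.27 g/L × 0.685 L = 6.35 g

yeast extract 3.73 g; copper sulfate pentahydrate 1.77 mg; riboflavin 3.12 mg; sodium bicarbonate 1.82 g; sodium pyruvate 0.43 g; potassium nitrate 1.58 g; casitone 6.35 g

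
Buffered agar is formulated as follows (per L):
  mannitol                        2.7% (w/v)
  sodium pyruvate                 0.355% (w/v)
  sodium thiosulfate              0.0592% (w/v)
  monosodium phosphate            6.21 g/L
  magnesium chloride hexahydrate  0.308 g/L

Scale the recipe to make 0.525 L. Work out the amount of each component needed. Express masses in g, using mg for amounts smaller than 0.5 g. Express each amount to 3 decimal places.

mannitol 14.175 g; sodium pyruvate 1.864 g; sodium thiosulfate 310.800 mg; monosodium phosphate 3.260 g; magnesium chloride hexahydrate 161.700 mg

Scale factor relative to 1 L: 0.525.
mannitol: 2.7% w/v = 27 g/L → 27 × 0.525 L = 14.175 g
sodium pyruvate: 0.355 g per 100 mL × 525 mL ÷ 100 = 1.864 g
sodium thiosulfate: 0.0592 g per 100 mL × 525 mL ÷ 100 = 0.3108 g = 310.800 mg
monosodium phosphate: 6.21 g/L × 0.525 L = 3.260 g
magnesium chloride hexahydrate: 0.308 g/L × 0.525 L = 0.1617 g = 161.700 mg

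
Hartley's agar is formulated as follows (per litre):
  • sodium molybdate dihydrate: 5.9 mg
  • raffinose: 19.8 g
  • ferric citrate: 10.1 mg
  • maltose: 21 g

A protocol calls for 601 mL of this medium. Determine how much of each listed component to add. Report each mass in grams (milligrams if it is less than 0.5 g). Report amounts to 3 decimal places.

Ratio of target to recipe volume: 601 / 1000 = 0.601.
sodium molybdate dihydrate: 5.9 mg × (601 mL / 1000 mL) = 3.546 mg
raffinose: 19.8 g × (601 mL / 1000 mL) = 11.900 g
ferric citrate: 10.1 mg × (601 mL / 1000 mL) = 6.070 mg
maltose: 21 g × (601 mL / 1000 mL) = 12.621 g

sodium molybdate dihydrate 3.546 mg; raffinose 11.900 g; ferric citrate 6.070 mg; maltose 12.621 g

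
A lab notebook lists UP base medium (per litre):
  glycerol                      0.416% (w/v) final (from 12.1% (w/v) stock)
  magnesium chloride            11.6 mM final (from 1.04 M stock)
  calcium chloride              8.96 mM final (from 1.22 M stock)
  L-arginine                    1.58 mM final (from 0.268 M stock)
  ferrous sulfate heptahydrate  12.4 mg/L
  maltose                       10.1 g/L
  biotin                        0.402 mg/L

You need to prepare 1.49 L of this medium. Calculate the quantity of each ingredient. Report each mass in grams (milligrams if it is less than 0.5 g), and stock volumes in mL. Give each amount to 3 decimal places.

glycerol 51.226 mL; magnesium chloride 16.619 mL; calcium chloride 10.943 mL; L-arginine 8.784 mL; ferrous sulfate heptahydrate 18.476 mg; maltose 15.049 g; biotin 0.599 mg

Scale factor relative to 1 L: 1.49.
glycerol: V = C2·V2/C1 = 0.416% ÷ 12.1% × 1490 mL = 51.226 mL
magnesium chloride: V = C2·V2/C1 = 11.6 mM × 1490 mL ÷ 1040 mM = 16.619 mL
calcium chloride: dilute stock: 8.96 mM × 1490 mL ÷ 1220 mM = 10.943 mL
L-arginine: C1V1 = C2V2 → 1.58 mM × 1490 mL ÷ 268 mM = 8.784 mL
ferrous sulfate heptahydrate: 12.4 mg/L × 1.49 L = 18.476 mg
maltose: 10.1 g/L × 1.49 L = 15.049 g
biotin: 0.402 mg/L × 1.49 L = 0.599 mg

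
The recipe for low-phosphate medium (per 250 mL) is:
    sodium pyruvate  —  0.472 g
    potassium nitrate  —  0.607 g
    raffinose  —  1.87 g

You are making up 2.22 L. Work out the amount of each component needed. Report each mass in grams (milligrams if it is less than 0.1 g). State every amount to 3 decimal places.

sodium pyruvate 4.191 g; potassium nitrate 5.390 g; raffinose 16.606 g

Ratio of target to recipe volume: 2220 / 250 = 8.88.
sodium pyruvate: 0.472 g × (2220 mL / 250 mL) = 4.191 g
potassium nitrate: 0.607 g × (2220 mL / 250 mL) = 5.390 g
raffinose: 1.87 g × (2220 mL / 250 mL) = 16.606 g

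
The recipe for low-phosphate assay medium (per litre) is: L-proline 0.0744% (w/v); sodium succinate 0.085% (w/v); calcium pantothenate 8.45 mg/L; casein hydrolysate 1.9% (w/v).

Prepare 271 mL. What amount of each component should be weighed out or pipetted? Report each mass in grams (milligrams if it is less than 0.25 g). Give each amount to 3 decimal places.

L-proline 201.624 mg; sodium succinate 230.350 mg; calcium pantothenate 2.290 mg; casein hydrolysate 5.149 g

Scale factor relative to 1 L: 0.271.
L-proline: 0.0744% w/v = 0.744 g/L → 0.744 × 0.271 L = 0.201624 g = 201.624 mg
sodium succinate: 0.085 g per 100 mL × 271 mL ÷ 100 = 0.23035 g = 230.350 mg
calcium pantothenate: 8.45 mg/L × 0.271 L = 2.290 mg
casein hydrolysate: 1.9% w/v = 19 g/L → 19 × 0.271 L = 5.149 g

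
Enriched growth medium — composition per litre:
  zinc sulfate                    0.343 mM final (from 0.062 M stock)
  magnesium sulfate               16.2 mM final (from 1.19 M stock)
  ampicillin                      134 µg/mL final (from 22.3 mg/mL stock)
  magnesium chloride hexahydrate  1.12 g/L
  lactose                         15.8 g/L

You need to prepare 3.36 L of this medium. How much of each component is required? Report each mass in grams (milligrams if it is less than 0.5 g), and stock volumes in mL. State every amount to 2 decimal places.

Scale factor relative to 1 L: 3.36.
zinc sulfate: V = C2·V2/C1 = 0.343 mM × 3360 mL ÷ 62 mM = 18.59 mL
magnesium sulfate: C1V1 = C2V2 → 16.2 mM × 3360 mL ÷ 1190 mM = 45.74 mL
ampicillin: C1V1 = C2V2 → 134 µg/mL × 3360 mL ÷ 22300 µg/mL = 20.19 mL
magnesium chloride hexahydrate: 1.12 g/L × 3.36 L = 3.76 g
lactose: 15.8 g/L × 3.36 L = 53.09 g

zinc sulfate 18.59 mL; magnesium sulfate 45.74 mL; ampicillin 20.19 mL; magnesium chloride hexahydrate 3.76 g; lactose 53.09 g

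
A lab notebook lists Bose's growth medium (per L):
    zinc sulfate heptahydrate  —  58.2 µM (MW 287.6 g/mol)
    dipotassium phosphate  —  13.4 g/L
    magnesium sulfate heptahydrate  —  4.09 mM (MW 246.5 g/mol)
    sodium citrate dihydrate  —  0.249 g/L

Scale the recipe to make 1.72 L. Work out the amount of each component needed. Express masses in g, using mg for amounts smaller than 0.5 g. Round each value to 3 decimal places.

Scale factor relative to 1 L: 1.72.
zinc sulfate heptahydrate: 58.2 µmol/L × 287.6 g/mol × 1.72 L ÷ 1000 = 28.790 mg
dipotassium phosphate: 13.4 g/L × 1.72 L = 23.048 g
magnesium sulfate heptahydrate: 4.09 mmol/L × 246.5 g/mol × 1.72 L ÷ 1000 = 1.734 g
sodium citrate dihydrate: 0.249 g/L × 1.72 L = 0.42828 g = 428.280 mg

zinc sulfate heptahydrate 28.790 mg; dipotassium phosphate 23.048 g; magnesium sulfate heptahydrate 1.734 g; sodium citrate dihydrate 428.280 mg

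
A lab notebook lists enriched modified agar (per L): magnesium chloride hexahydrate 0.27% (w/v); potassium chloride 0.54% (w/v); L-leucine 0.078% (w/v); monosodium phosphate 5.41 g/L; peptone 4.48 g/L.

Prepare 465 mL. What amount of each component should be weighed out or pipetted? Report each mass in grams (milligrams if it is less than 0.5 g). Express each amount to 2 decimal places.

magnesium chloride hexahydrate 1.26 g; potassium chloride 2.51 g; L-leucine 362.70 mg; monosodium phosphate 2.52 g; peptone 2.08 g

Scale factor relative to 1 L: 0.465.
magnesium chloride hexahydrate: 0.27 g per 100 mL × 465 mL ÷ 100 = 1.26 g
potassium chloride: 0.54% w/v = 5.4 g/L → 5.4 × 0.465 L = 2.51 g
L-leucine: 0.078% w/v = 0.78 g/L → 0.78 × 0.465 L = 0.3627 g = 362.70 mg
monosodium phosphate: 5.41 g/L × 0.465 L = 2.52 g
peptone: 4.48 g/L × 0.465 L = 2.08 g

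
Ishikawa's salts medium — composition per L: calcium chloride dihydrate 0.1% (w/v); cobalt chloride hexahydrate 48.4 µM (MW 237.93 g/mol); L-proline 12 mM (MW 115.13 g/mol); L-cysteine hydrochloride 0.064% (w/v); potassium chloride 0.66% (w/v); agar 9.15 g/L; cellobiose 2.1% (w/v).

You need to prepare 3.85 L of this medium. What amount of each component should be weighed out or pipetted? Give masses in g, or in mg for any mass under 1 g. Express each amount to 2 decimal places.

calcium chloride dihydrate 3.85 g; cobalt chloride hexahydrate 44.34 mg; L-proline 5.32 g; L-cysteine hydrochloride 2.46 g; potassium chloride 25.41 g; agar 35.23 g; cellobiose 80.85 g

Scale factor relative to 1 L: 3.85.
calcium chloride dihydrate: 0.1% w/v = 1 g/L → 1 × 3.85 L = 3.85 g
cobalt chloride hexahydrate: 48.4 µmol/L × 237.93 g/mol × 3.85 L ÷ 1000 = 44.34 mg
L-proline: 12 mmol/L × 115.13 g/mol × 3.85 L ÷ 1000 = 5.32 g
L-cysteine hydrochloride: 0.064% w/v = 0.64 g/L → 0.64 × 3.85 L = 2.46 g
potassium chloride: 0.66 g per 100 mL × 3850 mL ÷ 100 = 25.41 g
agar: 9.15 g/L × 3.85 L = 35.23 g
cellobiose: 2.1% w/v = 21 g/L → 21 × 3.85 L = 80.85 g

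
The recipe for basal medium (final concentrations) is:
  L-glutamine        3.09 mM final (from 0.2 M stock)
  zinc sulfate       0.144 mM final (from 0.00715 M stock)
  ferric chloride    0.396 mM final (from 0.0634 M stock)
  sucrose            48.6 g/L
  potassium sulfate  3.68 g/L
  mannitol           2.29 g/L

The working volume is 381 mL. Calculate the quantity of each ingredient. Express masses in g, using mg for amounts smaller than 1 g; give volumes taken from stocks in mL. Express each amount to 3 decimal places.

L-glutamine 5.886 mL; zinc sulfate 7.673 mL; ferric chloride 2.380 mL; sucrose 18.517 g; potassium sulfate 1.402 g; mannitol 872.490 mg

Target volume = 381 mL = 0.381 L.
L-glutamine: V = C2·V2/C1 = 3.09 mM × 381 mL ÷ 200 mM = 5.886 mL
zinc sulfate: V = C2·V2/C1 = 0.144 mM × 381 mL ÷ 7.15 mM = 7.673 mL
ferric chloride: V = C2·V2/C1 = 0.396 mM × 381 mL ÷ 63.4 mM = 2.380 mL
sucrose: 48.6 g/L × 0.381 L = 18.517 g
potassium sulfate: 3.68 g/L × 0.381 L = 1.402 g
mannitol: 2.29 g/L × 0.381 L = 0.87249 g = 872.490 mg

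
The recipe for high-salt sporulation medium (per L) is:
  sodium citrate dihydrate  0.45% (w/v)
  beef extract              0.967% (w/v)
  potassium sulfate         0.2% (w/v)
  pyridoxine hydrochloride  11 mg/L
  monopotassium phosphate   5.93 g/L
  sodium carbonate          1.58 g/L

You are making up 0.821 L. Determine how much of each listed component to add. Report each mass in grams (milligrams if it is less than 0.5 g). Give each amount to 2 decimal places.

sodium citrate dihydrate 3.69 g; beef extract 7.94 g; potassium sulfate 1.64 g; pyridoxine hydrochloride 9.03 mg; monopotassium phosphate 4.87 g; sodium carbonate 1.30 g

Scale factor relative to 1 L: 0.821.
sodium citrate dihydrate: 0.45% w/v = 4.5 g/L → 4.5 × 0.821 L = 3.69 g
beef extract: 0.967% w/v = 9.67 g/L → 9.67 × 0.821 L = 7.94 g
potassium sulfate: 0.2 g per 100 mL × 821 mL ÷ 100 = 1.64 g
pyridoxine hydrochloride: 11 mg/L × 0.821 L = 9.03 mg
monopotassium phosphate: 5.93 g/L × 0.821 L = 4.87 g
sodium carbonate: 1.58 g/L × 0.821 L = 1.30 g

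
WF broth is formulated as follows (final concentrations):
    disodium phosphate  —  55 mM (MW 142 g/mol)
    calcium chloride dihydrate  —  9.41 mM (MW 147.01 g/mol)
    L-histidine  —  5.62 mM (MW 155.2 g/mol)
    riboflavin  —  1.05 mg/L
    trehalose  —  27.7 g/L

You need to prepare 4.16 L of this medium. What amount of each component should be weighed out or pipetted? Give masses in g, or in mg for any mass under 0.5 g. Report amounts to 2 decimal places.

disodium phosphate 32.49 g; calcium chloride dihydrate 5.75 g; L-histidine 3.63 g; riboflavin 4.37 mg; trehalose 115.23 g

Working volume: 4.16 L.
disodium phosphate: 55 mmol/L × 142 g/mol × 4.16 L ÷ 1000 = 32.49 g
calcium chloride dihydrate: 9.41 mmol/L × 147.01 g/mol × 4.16 L ÷ 1000 = 5.75 g
L-histidine: 5.62 mmol/L × 155.2 g/mol × 4.16 L ÷ 1000 = 3.63 g
riboflavin: 1.05 mg/L × 4.16 L = 4.37 mg
trehalose: 27.7 g/L × 4.16 L = 115.23 g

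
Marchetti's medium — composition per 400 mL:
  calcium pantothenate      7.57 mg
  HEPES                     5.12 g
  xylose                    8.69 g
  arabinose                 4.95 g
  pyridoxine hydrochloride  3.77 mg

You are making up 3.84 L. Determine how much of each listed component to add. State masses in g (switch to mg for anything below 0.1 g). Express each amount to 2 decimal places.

calcium pantothenate 72.67 mg; HEPES 49.15 g; xylose 83.42 g; arabinose 47.52 g; pyridoxine hydrochloride 36.19 mg

Ratio of target to recipe volume: 3840 / 400 = 9.6.
calcium pantothenate: 7.57 mg × (3840 mL / 400 mL) = 72.67 mg
HEPES: 5.12 g × (3840 mL / 400 mL) = 49.15 g
xylose: 8.69 g × (3840 mL / 400 mL) = 83.42 g
arabinose: 4.95 g × (3840 mL / 400 mL) = 47.52 g
pyridoxine hydrochloride: 3.77 mg × (3840 mL / 400 mL) = 36.19 mg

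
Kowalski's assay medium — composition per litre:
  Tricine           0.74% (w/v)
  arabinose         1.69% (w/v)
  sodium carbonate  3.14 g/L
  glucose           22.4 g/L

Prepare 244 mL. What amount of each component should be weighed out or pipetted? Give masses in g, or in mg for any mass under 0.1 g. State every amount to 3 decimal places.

Target volume = 244 mL = 0.244 L.
Tricine: 0.74 g per 100 mL × 244 mL ÷ 100 = 1.806 g
arabinose: 1.69% w/v = 16.9 g/L → 16.9 × 0.244 L = 4.124 g
sodium carbonate: 3.14 g/L × 0.244 L = 0.766 g
glucose: 22.4 g/L × 0.244 L = 5.466 g

Tricine 1.806 g; arabinose 4.124 g; sodium carbonate 0.766 g; glucose 5.466 g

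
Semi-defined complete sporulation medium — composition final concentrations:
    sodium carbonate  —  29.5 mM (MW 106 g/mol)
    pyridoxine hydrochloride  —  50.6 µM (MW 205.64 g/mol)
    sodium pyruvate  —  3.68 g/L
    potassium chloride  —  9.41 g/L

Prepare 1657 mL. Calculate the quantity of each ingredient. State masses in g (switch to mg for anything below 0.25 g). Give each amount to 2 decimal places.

sodium carbonate 5.18 g; pyridoxine hydrochloride 17.24 mg; sodium pyruvate 6.10 g; potassium chloride 15.59 g

Scale factor relative to 1 L: 1.657.
sodium carbonate: 29.5 mmol/L × 106 g/mol × 1.657 L ÷ 1000 = 5.18 g
pyridoxine hydrochloride: 50.6 µmol/L × 205.64 g/mol × 1.657 L ÷ 1000 = 17.24 mg
sodium pyruvate: 3.68 g/L × 1.657 L = 6.10 g
potassium chloride: 9.41 g/L × 1.657 L = 15.59 g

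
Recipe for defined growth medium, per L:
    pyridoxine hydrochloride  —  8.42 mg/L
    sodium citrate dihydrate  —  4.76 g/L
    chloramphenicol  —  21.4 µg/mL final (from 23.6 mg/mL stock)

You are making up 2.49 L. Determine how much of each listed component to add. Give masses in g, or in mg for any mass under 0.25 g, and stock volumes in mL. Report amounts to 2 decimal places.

pyridoxine hydrochloride 20.97 mg; sodium citrate dihydrate 11.85 g; chloramphenicol 2.26 mL

Working volume: 2.49 L.
pyridoxine hydrochloride: 8.42 mg/L × 2.49 L = 20.97 mg
sodium citrate dihydrate: 4.76 g/L × 2.49 L = 11.85 g
chloramphenicol: C1V1 = C2V2 → 21.4 µg/mL × 2490 mL ÷ 23600 µg/mL = 2.26 mL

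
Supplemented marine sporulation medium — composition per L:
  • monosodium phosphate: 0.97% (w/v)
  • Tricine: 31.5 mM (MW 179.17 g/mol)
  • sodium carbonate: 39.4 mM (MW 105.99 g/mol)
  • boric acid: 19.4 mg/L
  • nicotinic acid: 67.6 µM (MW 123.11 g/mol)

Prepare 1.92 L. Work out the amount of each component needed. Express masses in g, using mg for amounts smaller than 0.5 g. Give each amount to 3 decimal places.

Scale factor relative to 1 L: 1.92.
monosodium phosphate: 0.97% w/v = 9.7 g/L → 9.7 × 1.92 L = 18.624 g
Tricine: 31.5 mmol/L × 179.17 g/mol × 1.92 L ÷ 1000 = 10.836 g
sodium carbonate: 39.4 mmol/L × 105.99 g/mol × 1.92 L ÷ 1000 = 8.018 g
boric acid: 19.4 mg/L × 1.92 L = 37.248 mg
nicotinic acid: 67.6 µmol/L × 123.11 g/mol × 1.92 L ÷ 1000 = 15.979 mg

monosodium phosphate 18.624 g; Tricine 10.836 g; sodium carbonate 8.018 g; boric acid 37.248 mg; nicotinic acid 15.979 mg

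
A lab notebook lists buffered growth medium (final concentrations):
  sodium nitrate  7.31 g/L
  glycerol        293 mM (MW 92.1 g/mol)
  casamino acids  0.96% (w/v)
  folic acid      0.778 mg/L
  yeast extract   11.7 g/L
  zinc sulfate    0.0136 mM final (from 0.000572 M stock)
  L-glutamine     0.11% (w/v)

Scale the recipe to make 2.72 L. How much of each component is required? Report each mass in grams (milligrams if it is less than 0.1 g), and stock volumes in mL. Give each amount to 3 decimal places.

Working volume: 2.72 L.
sodium nitrate: 7.31 g/L × 2.72 L = 19.883 g
glycerol: 293 mmol/L × 92.1 g/mol × 2.72 L ÷ 1000 = 73.400 g
casamino acids: 0.96 g per 100 mL × 2720 mL ÷ 100 = 26.112 g
folic acid: 0.778 mg/L × 2.72 L = 2.116 mg
yeast extract: 11.7 g/L × 2.72 L = 31.824 g
zinc sulfate: V = C2·V2/C1 = 0.0136 mM × 2720 mL ÷ 0.572 mM = 64.671 mL
L-glutamine: 0.11% w/v = 1.1 g/L → 1.1 × 2.72 L = 2.992 g

sodium nitrate 19.883 g; glycerol 73.400 g; casamino acids 26.112 g; folic acid 2.116 mg; yeast extract 31.824 g; zinc sulfate 64.671 mL; L-glutamine 2.992 g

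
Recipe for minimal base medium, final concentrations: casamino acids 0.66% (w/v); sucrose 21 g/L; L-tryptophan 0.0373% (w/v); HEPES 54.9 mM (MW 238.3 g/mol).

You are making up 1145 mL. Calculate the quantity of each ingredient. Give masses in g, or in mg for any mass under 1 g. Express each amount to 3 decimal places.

casamino acids 7.557 g; sucrose 24.045 g; L-tryptophan 427.085 mg; HEPES 14.980 g

Target volume = 1145 mL = 1.145 L.
casamino acids: 0.66% w/v = 6.6 g/L → 6.6 × 1.145 L = 7.557 g
sucrose: 21 g/L × 1.145 L = 24.045 g
L-tryptophan: 0.0373 g per 100 mL × 1145 mL ÷ 100 = 0.427085 g = 427.085 mg
HEPES: 54.9 mmol/L × 238.3 g/mol × 1.145 L ÷ 1000 = 14.980 g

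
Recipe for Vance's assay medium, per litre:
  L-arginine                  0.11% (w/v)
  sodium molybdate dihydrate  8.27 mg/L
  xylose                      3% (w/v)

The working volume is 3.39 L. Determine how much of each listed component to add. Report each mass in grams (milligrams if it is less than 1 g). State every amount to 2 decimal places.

L-arginine 3.73 g; sodium molybdate dihydrate 28.04 mg; xylose 101.70 g

Working volume: 3.39 L.
L-arginine: 0.11 g per 100 mL × 3390 mL ÷ 100 = 3.73 g
sodium molybdate dihydrate: 8.27 mg/L × 3.39 L = 28.04 mg
xylose: 3 g per 100 mL × 3390 mL ÷ 100 = 101.70 g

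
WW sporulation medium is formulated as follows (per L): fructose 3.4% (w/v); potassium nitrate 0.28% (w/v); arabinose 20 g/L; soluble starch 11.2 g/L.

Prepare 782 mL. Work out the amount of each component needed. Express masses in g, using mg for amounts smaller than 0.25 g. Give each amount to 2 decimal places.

fructose 26.59 g; potassium nitrate 2.19 g; arabinose 15.64 g; soluble starch 8.76 g

Target volume = 782 mL = 0.782 L.
fructose: 3.4% w/v = 34 g/L → 34 × 0.782 L = 26.59 g
potassium nitrate: 0.28% w/v = 2.8 g/L → 2.8 × 0.782 L = 2.19 g
arabinose: 20 g/L × 0.782 L = 15.64 g
soluble starch: 11.2 g/L × 0.782 L = 8.76 g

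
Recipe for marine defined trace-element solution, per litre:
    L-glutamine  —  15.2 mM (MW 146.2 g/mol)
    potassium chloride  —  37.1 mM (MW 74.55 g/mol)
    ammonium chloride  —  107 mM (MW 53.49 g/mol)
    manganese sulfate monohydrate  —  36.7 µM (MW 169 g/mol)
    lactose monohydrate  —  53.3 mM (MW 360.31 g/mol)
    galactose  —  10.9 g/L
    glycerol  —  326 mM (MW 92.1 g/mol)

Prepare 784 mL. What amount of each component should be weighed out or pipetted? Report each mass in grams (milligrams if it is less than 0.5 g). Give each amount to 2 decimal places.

Target volume = 784 mL = 0.784 L.
L-glutamine: 15.2 mmol/L × 146.2 g/mol × 0.784 L ÷ 1000 = 1.74 g
potassium chloride: 37.1 mmol/L × 74.55 g/mol × 0.784 L ÷ 1000 = 2.17 g
ammonium chloride: 107 mmol/L × 53.49 g/mol × 0.784 L ÷ 1000 = 4.49 g
manganese sulfate monohydrate: 36.7 µmol/L × 169 g/mol × 0.784 L ÷ 1000 = 4.86 mg
lactose monohydrate: 53.3 mmol/L × 360.31 g/mol × 0.784 L ÷ 1000 = 15.06 g
galactose: 10.9 g/L × 0.784 L = 8.55 g
glycerol: 326 mmol/L × 92.1 g/mol × 0.784 L ÷ 1000 = 23.54 g

L-glutamine 1.74 g; potassium chloride 2.17 g; ammonium chloride 4.49 g; manganese sulfate monohydrate 4.86 mg; lactose monohydrate 15.06 g; galactose 8.55 g; glycerol 23.54 g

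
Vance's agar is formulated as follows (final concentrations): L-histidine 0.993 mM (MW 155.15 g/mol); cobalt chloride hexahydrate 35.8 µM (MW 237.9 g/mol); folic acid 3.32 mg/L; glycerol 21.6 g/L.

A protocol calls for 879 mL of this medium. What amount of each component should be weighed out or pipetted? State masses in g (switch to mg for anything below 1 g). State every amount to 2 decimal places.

L-histidine 135.42 mg; cobalt chloride hexahydrate 7.49 mg; folic acid 2.92 mg; glycerol 18.99 g

Target volume = 879 mL = 0.879 L.
L-histidine: 0.993 mmol/L × 155.15 mg/mmol × 0.879 L = 135.42 mg
cobalt chloride hexahydrate: 35.8 µmol/L × 237.9 g/mol × 0.879 L ÷ 1000 = 7.49 mg
folic acid: 3.32 mg/L × 0.879 L = 2.92 mg
glycerol: 21.6 g/L × 0.879 L = 18.99 g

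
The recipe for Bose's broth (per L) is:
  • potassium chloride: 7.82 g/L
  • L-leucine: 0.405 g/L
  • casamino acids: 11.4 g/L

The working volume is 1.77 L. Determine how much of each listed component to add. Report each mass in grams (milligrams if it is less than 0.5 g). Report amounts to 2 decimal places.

potassium chloride 13.84 g; L-leucine 0.72 g; casamino acids 20.18 g

Working volume: 1.77 L.
potassium chloride: 7.82 g/L × 1.77 L = 13.84 g
L-leucine: 0.405 g/L × 1.77 L = 0.72 g
casamino acids: 11.4 g/L × 1.77 L = 20.18 g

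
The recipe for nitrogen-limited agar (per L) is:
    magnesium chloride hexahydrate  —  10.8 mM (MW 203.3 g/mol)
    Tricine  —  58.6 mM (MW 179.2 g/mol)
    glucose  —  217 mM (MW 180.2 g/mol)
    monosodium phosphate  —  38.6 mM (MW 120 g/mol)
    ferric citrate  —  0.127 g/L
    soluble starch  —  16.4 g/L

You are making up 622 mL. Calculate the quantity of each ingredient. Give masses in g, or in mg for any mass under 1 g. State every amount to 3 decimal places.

magnesium chloride hexahydrate 1.366 g; Tricine 6.532 g; glucose 24.322 g; monosodium phosphate 2.881 g; ferric citrate 78.994 mg; soluble starch 10.201 g

Working volume: 622 mL = 0.622 L.
magnesium chloride hexahydrate: 10.8 mmol/L × 203.3 g/mol × 0.622 L ÷ 1000 = 1.366 g
Tricine: 58.6 mmol/L × 179.2 g/mol × 0.622 L ÷ 1000 = 6.532 g
glucose: 217 mmol/L × 180.2 g/mol × 0.622 L ÷ 1000 = 24.322 g
monosodium phosphate: 38.6 mmol/L × 120 g/mol × 0.622 L ÷ 1000 = 2.881 g
ferric citrate: 0.127 g/L × 0.622 L = 0.078994 g = 78.994 mg
soluble starch: 16.4 g/L × 0.622 L = 10.201 g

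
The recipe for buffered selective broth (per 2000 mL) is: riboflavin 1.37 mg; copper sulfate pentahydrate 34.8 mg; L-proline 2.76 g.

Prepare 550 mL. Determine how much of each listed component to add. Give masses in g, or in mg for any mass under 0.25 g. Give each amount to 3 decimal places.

riboflavin 0.377 mg; copper sulfate pentahydrate 9.570 mg; L-proline 0.759 g

Scale factor = 550 mL / 2000 mL = 0.275.
riboflavin: 1.37 mg × (550 mL / 2000 mL) = 0.377 mg
copper sulfate pentahydrate: 34.8 mg × (550 mL / 2000 mL) = 9.570 mg
L-proline: 2.76 g × (550 mL / 2000 mL) = 0.759 g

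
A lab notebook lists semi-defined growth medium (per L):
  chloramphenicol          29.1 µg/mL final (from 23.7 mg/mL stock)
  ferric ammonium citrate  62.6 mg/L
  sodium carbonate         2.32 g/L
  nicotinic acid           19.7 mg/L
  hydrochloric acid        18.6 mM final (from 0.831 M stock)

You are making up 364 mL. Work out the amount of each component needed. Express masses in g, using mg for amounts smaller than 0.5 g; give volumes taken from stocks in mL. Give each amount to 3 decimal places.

chloramphenicol 0.447 mL; ferric ammonium citrate 22.786 mg; sodium carbonate 0.844 g; nicotinic acid 7.171 mg; hydrochloric acid 8.147 mL

Scale factor relative to 1 L: 0.364.
chloramphenicol: V = C2·V2/C1 = 29.1 µg/mL × 364 mL ÷ 23700 µg/mL = 0.447 mL
ferric ammonium citrate: 62.6 mg/L × 0.364 L = 22.786 mg
sodium carbonate: 2.32 g/L × 0.364 L = 0.844 g
nicotinic acid: 19.7 mg/L × 0.364 L = 7.171 mg
hydrochloric acid: dilute stock: 18.6 mM × 364 mL ÷ 831 mM = 8.147 mL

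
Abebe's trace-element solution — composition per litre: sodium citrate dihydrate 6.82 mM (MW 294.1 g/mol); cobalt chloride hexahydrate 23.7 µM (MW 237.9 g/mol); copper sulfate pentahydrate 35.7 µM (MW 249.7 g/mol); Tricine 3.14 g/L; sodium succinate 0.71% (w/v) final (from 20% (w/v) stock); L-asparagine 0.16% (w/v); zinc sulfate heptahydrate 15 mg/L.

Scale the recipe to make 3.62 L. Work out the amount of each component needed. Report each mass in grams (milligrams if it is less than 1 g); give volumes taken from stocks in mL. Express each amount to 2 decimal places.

sodium citrate dihydrate 7.26 g; cobalt chloride hexahydrate 20.41 mg; copper sulfate pentahydrate 32.27 mg; Tricine 11.37 g; sodium succinate 128.51 mL; L-asparagine 5.79 g; zinc sulfate heptahydrate 54.30 mg

Scale factor relative to 1 L: 3.62.
sodium citrate dihydrate: 6.82 mmol/L × 294.1 g/mol × 3.62 L ÷ 1000 = 7.26 g
cobalt chloride hexahydrate: 23.7 µmol/L × 237.9 g/mol × 3.62 L ÷ 1000 = 20.41 mg
copper sulfate pentahydrate: 35.7 µmol/L × 249.7 g/mol × 3.62 L ÷ 1000 = 32.27 mg
Tricine: 3.14 g/L × 3.62 L = 11.37 g
sodium succinate: C1V1 = C2V2 → 0.71% ÷ 20% × 3620 mL = 128.51 mL
L-asparagine: 0.16% w/v = 1.6 g/L → 1.6 × 3.62 L = 5.79 g
zinc sulfate heptahydrate: 15 mg/L × 3.62 L = 54.30 mg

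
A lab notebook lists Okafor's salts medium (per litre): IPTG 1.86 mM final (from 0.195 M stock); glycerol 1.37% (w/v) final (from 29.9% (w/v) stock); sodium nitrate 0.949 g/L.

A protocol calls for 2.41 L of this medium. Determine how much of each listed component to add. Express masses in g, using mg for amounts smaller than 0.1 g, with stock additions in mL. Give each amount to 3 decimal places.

IPTG 22.988 mL; glycerol 110.425 mL; sodium nitrate 2.287 g

Scale factor relative to 1 L: 2.41.
IPTG: dilute stock: 1.86 mM × 2410 mL ÷ 195 mM = 22.988 mL
glycerol: C1V1 = C2V2 → 1.37% ÷ 29.9% × 2410 mL = 110.425 mL
sodium nitrate: 0.949 g/L × 2.41 L = 2.287 g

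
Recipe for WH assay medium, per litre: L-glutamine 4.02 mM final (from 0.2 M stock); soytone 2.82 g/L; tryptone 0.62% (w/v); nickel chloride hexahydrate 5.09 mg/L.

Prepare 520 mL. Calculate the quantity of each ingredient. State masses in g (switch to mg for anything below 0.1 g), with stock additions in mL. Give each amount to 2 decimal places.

Target volume = 520 mL = 0.52 L.
L-glutamine: C1V1 = C2V2 → 4.02 mM × 520 mL ÷ 200 mM = 10.45 mL
soytone: 2.82 g/L × 0.52 L = 1.47 g
tryptone: 0.62% w/v = 6.2 g/L → 6.2 × 0.52 L = 3.22 g
nickel chloride hexahydrate: 5.09 mg/L × 0.52 L = 2.65 mg

L-glutamine 10.45 mL; soytone 1.47 g; tryptone 3.22 g; nickel chloride hexahydrate 2.65 mg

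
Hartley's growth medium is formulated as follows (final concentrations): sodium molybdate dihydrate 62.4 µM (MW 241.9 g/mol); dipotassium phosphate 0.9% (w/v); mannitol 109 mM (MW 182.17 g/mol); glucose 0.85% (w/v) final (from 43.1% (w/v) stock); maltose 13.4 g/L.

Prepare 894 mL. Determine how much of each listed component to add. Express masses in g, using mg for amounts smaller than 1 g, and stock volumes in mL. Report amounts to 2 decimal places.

sodium molybdate dihydrate 13.49 mg; dipotassium phosphate 8.05 g; mannitol 17.75 g; glucose 17.63 mL; maltose 11.98 g

Target volume = 894 mL = 0.894 L.
sodium molybdate dihydrate: 62.4 µmol/L × 241.9 g/mol × 0.894 L ÷ 1000 = 13.49 mg
dipotassium phosphate: 0.9% w/v = 9 g/L → 9 × 0.894 L = 8.05 g
mannitol: 109 mmol/L × 182.17 g/mol × 0.894 L ÷ 1000 = 17.75 g
glucose: dilute stock: 0.85% ÷ 43.1% × 894 mL = 17.63 mL
maltose: 13.4 g/L × 0.894 L = 11.98 g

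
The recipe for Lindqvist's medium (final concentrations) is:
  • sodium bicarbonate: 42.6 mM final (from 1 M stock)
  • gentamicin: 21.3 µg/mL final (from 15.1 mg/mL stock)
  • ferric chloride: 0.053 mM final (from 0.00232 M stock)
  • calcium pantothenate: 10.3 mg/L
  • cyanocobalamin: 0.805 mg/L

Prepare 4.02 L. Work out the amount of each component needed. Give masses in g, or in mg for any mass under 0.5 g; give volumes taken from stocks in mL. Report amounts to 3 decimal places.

sodium bicarbonate 171.252 mL; gentamicin 5.671 mL; ferric chloride 91.836 mL; calcium pantothenate 41.406 mg; cyanocobalamin 3.236 mg

Working volume: 4.02 L.
sodium bicarbonate: dilute stock: 42.6 mM × 4020 mL ÷ 1000 mM = 171.252 mL
gentamicin: V = C2·V2/C1 = 21.3 µg/mL × 4020 mL ÷ 15100 µg/mL = 5.671 mL
ferric chloride: V = C2·V2/C1 = 0.053 mM × 4020 mL ÷ 2.32 mM = 91.836 mL
calcium pantothenate: 10.3 mg/L × 4.02 L = 41.406 mg
cyanocobalamin: 0.805 mg/L × 4.02 L = 3.236 mg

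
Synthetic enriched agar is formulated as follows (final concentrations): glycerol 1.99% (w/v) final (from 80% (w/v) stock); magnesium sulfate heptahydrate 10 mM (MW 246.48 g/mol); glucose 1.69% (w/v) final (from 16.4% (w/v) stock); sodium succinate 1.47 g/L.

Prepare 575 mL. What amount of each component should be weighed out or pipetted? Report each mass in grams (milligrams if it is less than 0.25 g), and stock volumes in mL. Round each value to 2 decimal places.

Scale factor relative to 1 L: 0.575.
glycerol: C1V1 = C2V2 → 1.99% ÷ 80% × 575 mL = 14.30 mL
magnesium sulfate heptahydrate: 10 mmol/L × 246.48 g/mol × 0.575 L ÷ 1000 = 1.42 g
glucose: dilute stock: 1.69% ÷ 16.4% × 575 mL = 59.25 mL
sodium succinate: 1.47 g/L × 0.575 L = 0.85 g

glycerol 14.30 mL; magnesium sulfate heptahydrate 1.42 g; glucose 59.25 mL; sodium succinate 0.85 g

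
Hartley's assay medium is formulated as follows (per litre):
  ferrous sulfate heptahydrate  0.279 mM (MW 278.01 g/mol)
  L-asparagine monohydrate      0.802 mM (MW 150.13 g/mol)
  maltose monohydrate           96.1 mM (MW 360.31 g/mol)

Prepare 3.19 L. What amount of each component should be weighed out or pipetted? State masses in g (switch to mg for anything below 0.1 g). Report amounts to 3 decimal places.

ferrous sulfate heptahydrate 0.247 g; L-asparagine monohydrate 0.384 g; maltose monohydrate 110.456 g

Scale factor relative to 1 L: 3.19.
ferrous sulfate heptahydrate: 0.279 mmol/L × 278.01 g/mol × 3.19 L ÷ 1000 = 0.247 g
L-asparagine monohydrate: 0.802 mmol/L × 150.13 g/mol × 3.19 L ÷ 1000 = 0.384 g
maltose monohydrate: 96.1 mmol/L × 360.31 g/mol × 3.19 L ÷ 1000 = 110.456 g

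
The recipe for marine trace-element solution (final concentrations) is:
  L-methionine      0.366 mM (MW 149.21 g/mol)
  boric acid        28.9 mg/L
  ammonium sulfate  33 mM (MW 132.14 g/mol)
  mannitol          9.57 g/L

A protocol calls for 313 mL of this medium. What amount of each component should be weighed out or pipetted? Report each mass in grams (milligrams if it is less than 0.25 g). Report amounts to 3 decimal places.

L-methionine 17.093 mg; boric acid 9.046 mg; ammonium sulfate 1.365 g; mannitol 2.995 g

Scale factor relative to 1 L: 0.313.
L-methionine: 0.366 mmol/L × 149.21 mg/mmol × 0.313 L = 17.093 mg
boric acid: 28.9 mg/L × 0.313 L = 9.046 mg
ammonium sulfate: 33 mmol/L × 132.14 g/mol × 0.313 L ÷ 1000 = 1.365 g
mannitol: 9.57 g/L × 0.313 L = 2.995 g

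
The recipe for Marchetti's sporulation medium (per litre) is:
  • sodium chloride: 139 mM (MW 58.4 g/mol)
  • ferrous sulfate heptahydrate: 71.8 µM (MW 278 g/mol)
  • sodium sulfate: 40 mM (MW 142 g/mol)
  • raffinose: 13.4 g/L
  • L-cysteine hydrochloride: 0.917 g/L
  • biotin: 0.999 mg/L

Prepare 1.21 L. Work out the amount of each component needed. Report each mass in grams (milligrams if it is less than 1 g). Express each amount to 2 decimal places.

Scale factor relative to 1 L: 1.21.
sodium chloride: 139 mmol/L × 58.4 g/mol × 1.21 L ÷ 1000 = 9.82 g
ferrous sulfate heptahydrate: 71.8 µmol/L × 278 g/mol × 1.21 L ÷ 1000 = 24.15 mg
sodium sulfate: 40 mmol/L × 142 g/mol × 1.21 L ÷ 1000 = 6.87 g
raffinose: 13.4 g/L × 1.21 L = 16.21 g
L-cysteine hydrochloride: 0.917 g/L × 1.21 L = 1.11 g
biotin: 0.999 mg/L × 1.21 L = 1.21 mg

sodium chloride 9.82 g; ferrous sulfate heptahydrate 24.15 mg; sodium sulfate 6.87 g; raffinose 16.21 g; L-cysteine hydrochloride 1.11 g; biotin 1.21 mg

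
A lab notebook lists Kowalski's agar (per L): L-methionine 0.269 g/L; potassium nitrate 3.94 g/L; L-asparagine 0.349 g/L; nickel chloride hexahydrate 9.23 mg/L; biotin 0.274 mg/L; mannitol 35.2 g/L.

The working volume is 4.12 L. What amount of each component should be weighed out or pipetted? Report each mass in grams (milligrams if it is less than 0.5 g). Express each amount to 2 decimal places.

Working volume: 4.12 L.
L-methionine: 0.269 g/L × 4.12 L = 1.11 g
potassium nitrate: 3.94 g/L × 4.12 L = 16.23 g
L-asparagine: 0.349 g/L × 4.12 L = 1.44 g
nickel chloride hexahydrate: 9.23 mg/L × 4.12 L = 38.03 mg
biotin: 0.274 mg/L × 4.12 L = 1.13 mg
mannitol: 35.2 g/L × 4.12 L = 145.02 g

L-methionine 1.11 g; potassium nitrate 16.23 g; L-asparagine 1.44 g; nickel chloride hexahydrate 38.03 mg; biotin 1.13 mg; mannitol 145.02 g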